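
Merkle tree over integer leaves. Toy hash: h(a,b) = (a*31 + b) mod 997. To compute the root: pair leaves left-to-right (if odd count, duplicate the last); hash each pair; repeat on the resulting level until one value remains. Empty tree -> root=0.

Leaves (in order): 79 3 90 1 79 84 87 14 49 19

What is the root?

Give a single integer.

Answer: 38

Derivation:
L0: [79, 3, 90, 1, 79, 84, 87, 14, 49, 19]
L1: h(79,3)=(79*31+3)%997=458 h(90,1)=(90*31+1)%997=797 h(79,84)=(79*31+84)%997=539 h(87,14)=(87*31+14)%997=717 h(49,19)=(49*31+19)%997=541 -> [458, 797, 539, 717, 541]
L2: h(458,797)=(458*31+797)%997=40 h(539,717)=(539*31+717)%997=477 h(541,541)=(541*31+541)%997=363 -> [40, 477, 363]
L3: h(40,477)=(40*31+477)%997=720 h(363,363)=(363*31+363)%997=649 -> [720, 649]
L4: h(720,649)=(720*31+649)%997=38 -> [38]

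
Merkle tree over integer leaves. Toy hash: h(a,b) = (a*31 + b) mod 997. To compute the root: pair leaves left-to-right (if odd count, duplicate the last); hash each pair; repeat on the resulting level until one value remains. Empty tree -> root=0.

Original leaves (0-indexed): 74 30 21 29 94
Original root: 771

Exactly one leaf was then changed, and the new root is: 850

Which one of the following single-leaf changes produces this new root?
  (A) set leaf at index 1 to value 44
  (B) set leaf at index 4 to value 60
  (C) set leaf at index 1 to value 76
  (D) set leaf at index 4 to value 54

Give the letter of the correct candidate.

Original leaves: [74, 30, 21, 29, 94]
Target new root: 850
Try each candidate change and compute the resulting root:
Candidate A: set leaf[1] = 44 -> leaves = [74, 44, 21, 29, 94]
  L0: [74, 44, 21, 29, 94]
  L1: h(74,44)=(74*31+44)%997=344 h(21,29)=(21*31+29)%997=680 h(94,94)=(94*31+94)%997=17 -> [344, 680, 17]
  L2: h(344,680)=(344*31+680)%997=377 h(17,17)=(17*31+17)%997=544 -> [377, 544]
  L3: h(377,544)=(377*31+544)%997=267 -> [267]
  root = 267 != target 850
Candidate B: set leaf[4] = 60 -> leaves = [74, 30, 21, 29, 60]
  L0: [74, 30, 21, 29, 60]
  L1: h(74,30)=(74*31+30)%997=330 h(21,29)=(21*31+29)%997=680 h(60,60)=(60*31+60)%997=923 -> [330, 680, 923]
  L2: h(330,680)=(330*31+680)%997=940 h(923,923)=(923*31+923)%997=623 -> [940, 623]
  L3: h(940,623)=(940*31+623)%997=850 -> [850]
  root = 850 == target 850  ** MATCH **
Candidate C: set leaf[1] = 76 -> leaves = [74, 76, 21, 29, 94]
  L0: [74, 76, 21, 29, 94]
  L1: h(74,76)=(74*31+76)%997=376 h(21,29)=(21*31+29)%997=680 h(94,94)=(94*31+94)%997=17 -> [376, 680, 17]
  L2: h(376,680)=(376*31+680)%997=372 h(17,17)=(17*31+17)%997=544 -> [372, 544]
  L3: h(372,544)=(372*31+544)%997=112 -> [112]
  root = 112 != target 850
Candidate D: set leaf[4] = 54 -> leaves = [74, 30, 21, 29, 54]
  L0: [74, 30, 21, 29, 54]
  L1: h(74,30)=(74*31+30)%997=330 h(21,29)=(21*31+29)%997=680 h(54,54)=(54*31+54)%997=731 -> [330, 680, 731]
  L2: h(330,680)=(330*31+680)%997=940 h(731,731)=(731*31+731)%997=461 -> [940, 461]
  L3: h(940,461)=(940*31+461)%997=688 -> [688]
  root = 688 != target 850
Candidate B produces the target root.

Answer: B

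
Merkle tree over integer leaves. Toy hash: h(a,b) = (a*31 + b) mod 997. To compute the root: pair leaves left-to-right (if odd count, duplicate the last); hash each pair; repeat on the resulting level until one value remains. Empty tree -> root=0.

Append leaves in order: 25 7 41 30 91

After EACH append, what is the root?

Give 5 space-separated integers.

Answer: 25 782 629 618 678

Derivation:
After append 25 (leaves=[25]):
  L0: [25]
  root=25
After append 7 (leaves=[25, 7]):
  L0: [25, 7]
  L1: h(25,7)=(25*31+7)%997=782 -> [782]
  root=782
After append 41 (leaves=[25, 7, 41]):
  L0: [25, 7, 41]
  L1: h(25,7)=(25*31+7)%997=782 h(41,41)=(41*31+41)%997=315 -> [782, 315]
  L2: h(782,315)=(782*31+315)%997=629 -> [629]
  root=629
After append 30 (leaves=[25, 7, 41, 30]):
  L0: [25, 7, 41, 30]
  L1: h(25,7)=(25*31+7)%997=782 h(41,30)=(41*31+30)%997=304 -> [782, 304]
  L2: h(782,304)=(782*31+304)%997=618 -> [618]
  root=618
After append 91 (leaves=[25, 7, 41, 30, 91]):
  L0: [25, 7, 41, 30, 91]
  L1: h(25,7)=(25*31+7)%997=782 h(41,30)=(41*31+30)%997=304 h(91,91)=(91*31+91)%997=918 -> [782, 304, 918]
  L2: h(782,304)=(782*31+304)%997=618 h(918,918)=(918*31+918)%997=463 -> [618, 463]
  L3: h(618,463)=(618*31+463)%997=678 -> [678]
  root=678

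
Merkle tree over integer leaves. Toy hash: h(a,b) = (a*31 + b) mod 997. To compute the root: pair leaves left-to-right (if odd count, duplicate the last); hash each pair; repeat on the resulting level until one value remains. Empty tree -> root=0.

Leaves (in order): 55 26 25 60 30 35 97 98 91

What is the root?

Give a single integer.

L0: [55, 26, 25, 60, 30, 35, 97, 98, 91]
L1: h(55,26)=(55*31+26)%997=734 h(25,60)=(25*31+60)%997=835 h(30,35)=(30*31+35)%997=965 h(97,98)=(97*31+98)%997=114 h(91,91)=(91*31+91)%997=918 -> [734, 835, 965, 114, 918]
L2: h(734,835)=(734*31+835)%997=658 h(965,114)=(965*31+114)%997=119 h(918,918)=(918*31+918)%997=463 -> [658, 119, 463]
L3: h(658,119)=(658*31+119)%997=577 h(463,463)=(463*31+463)%997=858 -> [577, 858]
L4: h(577,858)=(577*31+858)%997=799 -> [799]

Answer: 799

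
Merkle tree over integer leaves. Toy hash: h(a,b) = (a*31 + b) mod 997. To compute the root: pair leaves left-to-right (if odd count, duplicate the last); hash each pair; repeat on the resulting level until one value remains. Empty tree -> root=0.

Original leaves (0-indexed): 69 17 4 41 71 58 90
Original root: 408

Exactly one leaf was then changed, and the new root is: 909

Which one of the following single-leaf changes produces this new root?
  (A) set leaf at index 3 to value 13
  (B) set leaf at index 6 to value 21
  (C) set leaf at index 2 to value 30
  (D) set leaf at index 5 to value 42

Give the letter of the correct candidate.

Original leaves: [69, 17, 4, 41, 71, 58, 90]
Target new root: 909
Try each candidate change and compute the resulting root:
Candidate A: set leaf[3] = 13 -> leaves = [69, 17, 4, 13, 71, 58, 90]
  L0: [69, 17, 4, 13, 71, 58, 90]
  L1: h(69,17)=(69*31+17)%997=162 h(4,13)=(4*31+13)%997=137 h(71,58)=(71*31+58)%997=265 h(90,90)=(90*31+90)%997=886 -> [162, 137, 265, 886]
  L2: h(162,137)=(162*31+137)%997=174 h(265,886)=(265*31+886)%997=128 -> [174, 128]
  L3: h(174,128)=(174*31+128)%997=537 -> [537]
  root = 537 != target 909
Candidate B: set leaf[6] = 21 -> leaves = [69, 17, 4, 41, 71, 58, 21]
  L0: [69, 17, 4, 41, 71, 58, 21]
  L1: h(69,17)=(69*31+17)%997=162 h(4,41)=(4*31+41)%997=165 h(71,58)=(71*31+58)%997=265 h(21,21)=(21*31+21)%997=672 -> [162, 165, 265, 672]
  L2: h(162,165)=(162*31+165)%997=202 h(265,672)=(265*31+672)%997=911 -> [202, 911]
  L3: h(202,911)=(202*31+911)%997=194 -> [194]
  root = 194 != target 909
Candidate C: set leaf[2] = 30 -> leaves = [69, 17, 30, 41, 71, 58, 90]
  L0: [69, 17, 30, 41, 71, 58, 90]
  L1: h(69,17)=(69*31+17)%997=162 h(30,41)=(30*31+41)%997=971 h(71,58)=(71*31+58)%997=265 h(90,90)=(90*31+90)%997=886 -> [162, 971, 265, 886]
  L2: h(162,971)=(162*31+971)%997=11 h(265,886)=(265*31+886)%997=128 -> [11, 128]
  L3: h(11,128)=(11*31+128)%997=469 -> [469]
  root = 469 != target 909
Candidate D: set leaf[5] = 42 -> leaves = [69, 17, 4, 41, 71, 42, 90]
  L0: [69, 17, 4, 41, 71, 42, 90]
  L1: h(69,17)=(69*31+17)%997=162 h(4,41)=(4*31+41)%997=165 h(71,42)=(71*31+42)%997=249 h(90,90)=(90*31+90)%997=886 -> [162, 165, 249, 886]
  L2: h(162,165)=(162*31+165)%997=202 h(249,886)=(249*31+886)%997=629 -> [202, 629]
  L3: h(202,629)=(202*31+629)%997=909 -> [909]
  root = 909 == target 909  ** MATCH **
Candidate D produces the target root.

Answer: D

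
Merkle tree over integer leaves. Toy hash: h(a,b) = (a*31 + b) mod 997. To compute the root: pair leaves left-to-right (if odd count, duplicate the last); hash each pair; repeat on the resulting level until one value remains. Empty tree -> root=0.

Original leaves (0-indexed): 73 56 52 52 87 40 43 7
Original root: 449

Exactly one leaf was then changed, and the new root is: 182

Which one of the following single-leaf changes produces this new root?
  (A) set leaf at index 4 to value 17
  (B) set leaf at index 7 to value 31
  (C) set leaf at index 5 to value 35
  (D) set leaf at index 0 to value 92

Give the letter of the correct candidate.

Original leaves: [73, 56, 52, 52, 87, 40, 43, 7]
Target new root: 182
Try each candidate change and compute the resulting root:
Candidate A: set leaf[4] = 17 -> leaves = [73, 56, 52, 52, 17, 40, 43, 7]
  L0: [73, 56, 52, 52, 17, 40, 43, 7]
  L1: h(73,56)=(73*31+56)%997=325 h(52,52)=(52*31+52)%997=667 h(17,40)=(17*31+40)%997=567 h(43,7)=(43*31+7)%997=343 -> [325, 667, 567, 343]
  L2: h(325,667)=(325*31+667)%997=772 h(567,343)=(567*31+343)%997=971 -> [772, 971]
  L3: h(772,971)=(772*31+971)%997=975 -> [975]
  root = 975 != target 182
Candidate B: set leaf[7] = 31 -> leaves = [73, 56, 52, 52, 87, 40, 43, 31]
  L0: [73, 56, 52, 52, 87, 40, 43, 31]
  L1: h(73,56)=(73*31+56)%997=325 h(52,52)=(52*31+52)%997=667 h(87,40)=(87*31+40)%997=743 h(43,31)=(43*31+31)%997=367 -> [325, 667, 743, 367]
  L2: h(325,667)=(325*31+667)%997=772 h(743,367)=(743*31+367)%997=469 -> [772, 469]
  L3: h(772,469)=(772*31+469)%997=473 -> [473]
  root = 473 != target 182
Candidate C: set leaf[5] = 35 -> leaves = [73, 56, 52, 52, 87, 35, 43, 7]
  L0: [73, 56, 52, 52, 87, 35, 43, 7]
  L1: h(73,56)=(73*31+56)%997=325 h(52,52)=(52*31+52)%997=667 h(87,35)=(87*31+35)%997=738 h(43,7)=(43*31+7)%997=343 -> [325, 667, 738, 343]
  L2: h(325,667)=(325*31+667)%997=772 h(738,343)=(738*31+343)%997=290 -> [772, 290]
  L3: h(772,290)=(772*31+290)%997=294 -> [294]
  root = 294 != target 182
Candidate D: set leaf[0] = 92 -> leaves = [92, 56, 52, 52, 87, 40, 43, 7]
  L0: [92, 56, 52, 52, 87, 40, 43, 7]
  L1: h(92,56)=(92*31+56)%997=914 h(52,52)=(52*31+52)%997=667 h(87,40)=(87*31+40)%997=743 h(43,7)=(43*31+7)%997=343 -> [914, 667, 743, 343]
  L2: h(914,667)=(914*31+667)%997=88 h(743,343)=(743*31+343)%997=445 -> [88, 445]
  L3: h(88,445)=(88*31+445)%997=182 -> [182]
  root = 182 == target 182  ** MATCH **
Candidate D produces the target root.

Answer: D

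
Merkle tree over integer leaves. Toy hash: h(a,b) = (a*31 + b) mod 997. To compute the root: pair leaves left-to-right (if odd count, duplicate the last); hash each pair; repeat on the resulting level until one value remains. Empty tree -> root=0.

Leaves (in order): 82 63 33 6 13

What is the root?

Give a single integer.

L0: [82, 63, 33, 6, 13]
L1: h(82,63)=(82*31+63)%997=611 h(33,6)=(33*31+6)%997=32 h(13,13)=(13*31+13)%997=416 -> [611, 32, 416]
L2: h(611,32)=(611*31+32)%997=30 h(416,416)=(416*31+416)%997=351 -> [30, 351]
L3: h(30,351)=(30*31+351)%997=284 -> [284]

Answer: 284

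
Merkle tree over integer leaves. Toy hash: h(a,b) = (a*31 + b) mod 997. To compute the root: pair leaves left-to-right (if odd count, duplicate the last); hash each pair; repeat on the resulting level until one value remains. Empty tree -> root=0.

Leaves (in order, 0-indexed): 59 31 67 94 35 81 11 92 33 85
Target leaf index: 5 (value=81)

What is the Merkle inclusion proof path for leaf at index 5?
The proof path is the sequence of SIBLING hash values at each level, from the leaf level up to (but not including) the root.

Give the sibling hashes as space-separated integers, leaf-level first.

L0 (leaves): [59, 31, 67, 94, 35, 81, 11, 92, 33, 85], target index=5
L1: h(59,31)=(59*31+31)%997=863 [pair 0] h(67,94)=(67*31+94)%997=177 [pair 1] h(35,81)=(35*31+81)%997=169 [pair 2] h(11,92)=(11*31+92)%997=433 [pair 3] h(33,85)=(33*31+85)%997=111 [pair 4] -> [863, 177, 169, 433, 111]
  Sibling for proof at L0: 35
L2: h(863,177)=(863*31+177)%997=11 [pair 0] h(169,433)=(169*31+433)%997=687 [pair 1] h(111,111)=(111*31+111)%997=561 [pair 2] -> [11, 687, 561]
  Sibling for proof at L1: 433
L3: h(11,687)=(11*31+687)%997=31 [pair 0] h(561,561)=(561*31+561)%997=6 [pair 1] -> [31, 6]
  Sibling for proof at L2: 11
L4: h(31,6)=(31*31+6)%997=967 [pair 0] -> [967]
  Sibling for proof at L3: 6
Root: 967
Proof path (sibling hashes from leaf to root): [35, 433, 11, 6]

Answer: 35 433 11 6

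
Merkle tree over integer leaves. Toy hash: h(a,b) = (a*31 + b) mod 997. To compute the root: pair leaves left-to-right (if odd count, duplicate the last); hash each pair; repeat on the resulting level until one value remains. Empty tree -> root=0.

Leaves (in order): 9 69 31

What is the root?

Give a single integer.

Answer: 813

Derivation:
L0: [9, 69, 31]
L1: h(9,69)=(9*31+69)%997=348 h(31,31)=(31*31+31)%997=992 -> [348, 992]
L2: h(348,992)=(348*31+992)%997=813 -> [813]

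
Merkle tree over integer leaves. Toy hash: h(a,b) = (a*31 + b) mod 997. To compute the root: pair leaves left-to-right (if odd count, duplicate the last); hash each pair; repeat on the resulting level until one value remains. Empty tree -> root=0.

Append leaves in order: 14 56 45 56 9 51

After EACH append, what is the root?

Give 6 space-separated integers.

Answer: 14 490 678 689 665 15

Derivation:
After append 14 (leaves=[14]):
  L0: [14]
  root=14
After append 56 (leaves=[14, 56]):
  L0: [14, 56]
  L1: h(14,56)=(14*31+56)%997=490 -> [490]
  root=490
After append 45 (leaves=[14, 56, 45]):
  L0: [14, 56, 45]
  L1: h(14,56)=(14*31+56)%997=490 h(45,45)=(45*31+45)%997=443 -> [490, 443]
  L2: h(490,443)=(490*31+443)%997=678 -> [678]
  root=678
After append 56 (leaves=[14, 56, 45, 56]):
  L0: [14, 56, 45, 56]
  L1: h(14,56)=(14*31+56)%997=490 h(45,56)=(45*31+56)%997=454 -> [490, 454]
  L2: h(490,454)=(490*31+454)%997=689 -> [689]
  root=689
After append 9 (leaves=[14, 56, 45, 56, 9]):
  L0: [14, 56, 45, 56, 9]
  L1: h(14,56)=(14*31+56)%997=490 h(45,56)=(45*31+56)%997=454 h(9,9)=(9*31+9)%997=288 -> [490, 454, 288]
  L2: h(490,454)=(490*31+454)%997=689 h(288,288)=(288*31+288)%997=243 -> [689, 243]
  L3: h(689,243)=(689*31+243)%997=665 -> [665]
  root=665
After append 51 (leaves=[14, 56, 45, 56, 9, 51]):
  L0: [14, 56, 45, 56, 9, 51]
  L1: h(14,56)=(14*31+56)%997=490 h(45,56)=(45*31+56)%997=454 h(9,51)=(9*31+51)%997=330 -> [490, 454, 330]
  L2: h(490,454)=(490*31+454)%997=689 h(330,330)=(330*31+330)%997=590 -> [689, 590]
  L3: h(689,590)=(689*31+590)%997=15 -> [15]
  root=15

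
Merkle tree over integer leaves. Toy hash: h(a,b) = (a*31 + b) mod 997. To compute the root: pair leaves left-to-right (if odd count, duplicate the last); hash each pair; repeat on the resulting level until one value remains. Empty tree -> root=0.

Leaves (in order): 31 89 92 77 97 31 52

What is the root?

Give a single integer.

Answer: 288

Derivation:
L0: [31, 89, 92, 77, 97, 31, 52]
L1: h(31,89)=(31*31+89)%997=53 h(92,77)=(92*31+77)%997=935 h(97,31)=(97*31+31)%997=47 h(52,52)=(52*31+52)%997=667 -> [53, 935, 47, 667]
L2: h(53,935)=(53*31+935)%997=584 h(47,667)=(47*31+667)%997=130 -> [584, 130]
L3: h(584,130)=(584*31+130)%997=288 -> [288]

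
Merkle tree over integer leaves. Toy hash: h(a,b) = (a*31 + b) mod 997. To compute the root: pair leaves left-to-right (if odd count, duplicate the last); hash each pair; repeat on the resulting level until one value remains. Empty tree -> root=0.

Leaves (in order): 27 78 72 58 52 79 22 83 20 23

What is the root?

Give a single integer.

L0: [27, 78, 72, 58, 52, 79, 22, 83, 20, 23]
L1: h(27,78)=(27*31+78)%997=915 h(72,58)=(72*31+58)%997=296 h(52,79)=(52*31+79)%997=694 h(22,83)=(22*31+83)%997=765 h(20,23)=(20*31+23)%997=643 -> [915, 296, 694, 765, 643]
L2: h(915,296)=(915*31+296)%997=745 h(694,765)=(694*31+765)%997=345 h(643,643)=(643*31+643)%997=636 -> [745, 345, 636]
L3: h(745,345)=(745*31+345)%997=509 h(636,636)=(636*31+636)%997=412 -> [509, 412]
L4: h(509,412)=(509*31+412)%997=239 -> [239]

Answer: 239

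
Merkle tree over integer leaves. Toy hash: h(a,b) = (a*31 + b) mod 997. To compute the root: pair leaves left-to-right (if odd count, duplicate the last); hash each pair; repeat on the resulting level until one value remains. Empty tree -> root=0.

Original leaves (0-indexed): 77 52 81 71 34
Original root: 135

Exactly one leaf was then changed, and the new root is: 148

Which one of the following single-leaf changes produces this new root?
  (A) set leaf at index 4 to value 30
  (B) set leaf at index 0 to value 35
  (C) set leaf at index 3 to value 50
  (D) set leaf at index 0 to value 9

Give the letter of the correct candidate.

Answer: B

Derivation:
Original leaves: [77, 52, 81, 71, 34]
Target new root: 148
Try each candidate change and compute the resulting root:
Candidate A: set leaf[4] = 30 -> leaves = [77, 52, 81, 71, 30]
  L0: [77, 52, 81, 71, 30]
  L1: h(77,52)=(77*31+52)%997=445 h(81,71)=(81*31+71)%997=588 h(30,30)=(30*31+30)%997=960 -> [445, 588, 960]
  L2: h(445,588)=(445*31+588)%997=425 h(960,960)=(960*31+960)%997=810 -> [425, 810]
  L3: h(425,810)=(425*31+810)%997=27 -> [27]
  root = 27 != target 148
Candidate B: set leaf[0] = 35 -> leaves = [35, 52, 81, 71, 34]
  L0: [35, 52, 81, 71, 34]
  L1: h(35,52)=(35*31+52)%997=140 h(81,71)=(81*31+71)%997=588 h(34,34)=(34*31+34)%997=91 -> [140, 588, 91]
  L2: h(140,588)=(140*31+588)%997=940 h(91,91)=(91*31+91)%997=918 -> [940, 918]
  L3: h(940,918)=(940*31+918)%997=148 -> [148]
  root = 148 == target 148  ** MATCH **
Candidate C: set leaf[3] = 50 -> leaves = [77, 52, 81, 50, 34]
  L0: [77, 52, 81, 50, 34]
  L1: h(77,52)=(77*31+52)%997=445 h(81,50)=(81*31+50)%997=567 h(34,34)=(34*31+34)%997=91 -> [445, 567, 91]
  L2: h(445,567)=(445*31+567)%997=404 h(91,91)=(91*31+91)%997=918 -> [404, 918]
  L3: h(404,918)=(404*31+918)%997=481 -> [481]
  root = 481 != target 148
Candidate D: set leaf[0] = 9 -> leaves = [9, 52, 81, 71, 34]
  L0: [9, 52, 81, 71, 34]
  L1: h(9,52)=(9*31+52)%997=331 h(81,71)=(81*31+71)%997=588 h(34,34)=(34*31+34)%997=91 -> [331, 588, 91]
  L2: h(331,588)=(331*31+588)%997=879 h(91,91)=(91*31+91)%997=918 -> [879, 918]
  L3: h(879,918)=(879*31+918)%997=251 -> [251]
  root = 251 != target 148
Candidate B produces the target root.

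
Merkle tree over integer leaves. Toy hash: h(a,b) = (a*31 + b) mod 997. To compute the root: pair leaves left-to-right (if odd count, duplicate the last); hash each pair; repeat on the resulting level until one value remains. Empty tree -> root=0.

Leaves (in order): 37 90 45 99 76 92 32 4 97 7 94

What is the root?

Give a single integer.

L0: [37, 90, 45, 99, 76, 92, 32, 4, 97, 7, 94]
L1: h(37,90)=(37*31+90)%997=240 h(45,99)=(45*31+99)%997=497 h(76,92)=(76*31+92)%997=454 h(32,4)=(32*31+4)%997=996 h(97,7)=(97*31+7)%997=23 h(94,94)=(94*31+94)%997=17 -> [240, 497, 454, 996, 23, 17]
L2: h(240,497)=(240*31+497)%997=958 h(454,996)=(454*31+996)%997=115 h(23,17)=(23*31+17)%997=730 -> [958, 115, 730]
L3: h(958,115)=(958*31+115)%997=900 h(730,730)=(730*31+730)%997=429 -> [900, 429]
L4: h(900,429)=(900*31+429)%997=413 -> [413]

Answer: 413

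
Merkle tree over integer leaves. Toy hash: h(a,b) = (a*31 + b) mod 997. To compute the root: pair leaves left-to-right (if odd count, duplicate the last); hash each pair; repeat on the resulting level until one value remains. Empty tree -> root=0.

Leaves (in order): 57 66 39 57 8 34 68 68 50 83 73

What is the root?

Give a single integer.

L0: [57, 66, 39, 57, 8, 34, 68, 68, 50, 83, 73]
L1: h(57,66)=(57*31+66)%997=836 h(39,57)=(39*31+57)%997=269 h(8,34)=(8*31+34)%997=282 h(68,68)=(68*31+68)%997=182 h(50,83)=(50*31+83)%997=636 h(73,73)=(73*31+73)%997=342 -> [836, 269, 282, 182, 636, 342]
L2: h(836,269)=(836*31+269)%997=263 h(282,182)=(282*31+182)%997=948 h(636,342)=(636*31+342)%997=118 -> [263, 948, 118]
L3: h(263,948)=(263*31+948)%997=128 h(118,118)=(118*31+118)%997=785 -> [128, 785]
L4: h(128,785)=(128*31+785)%997=765 -> [765]

Answer: 765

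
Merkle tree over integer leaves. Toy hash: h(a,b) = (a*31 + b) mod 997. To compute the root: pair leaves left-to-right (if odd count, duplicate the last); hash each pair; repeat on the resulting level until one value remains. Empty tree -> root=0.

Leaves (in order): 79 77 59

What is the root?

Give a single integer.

Answer: 434

Derivation:
L0: [79, 77, 59]
L1: h(79,77)=(79*31+77)%997=532 h(59,59)=(59*31+59)%997=891 -> [532, 891]
L2: h(532,891)=(532*31+891)%997=434 -> [434]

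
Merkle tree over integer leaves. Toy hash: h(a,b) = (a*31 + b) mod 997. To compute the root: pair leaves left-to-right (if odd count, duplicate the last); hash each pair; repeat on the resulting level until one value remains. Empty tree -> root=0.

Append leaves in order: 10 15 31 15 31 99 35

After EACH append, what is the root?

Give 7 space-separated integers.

Answer: 10 325 100 84 450 632 692

Derivation:
After append 10 (leaves=[10]):
  L0: [10]
  root=10
After append 15 (leaves=[10, 15]):
  L0: [10, 15]
  L1: h(10,15)=(10*31+15)%997=325 -> [325]
  root=325
After append 31 (leaves=[10, 15, 31]):
  L0: [10, 15, 31]
  L1: h(10,15)=(10*31+15)%997=325 h(31,31)=(31*31+31)%997=992 -> [325, 992]
  L2: h(325,992)=(325*31+992)%997=100 -> [100]
  root=100
After append 15 (leaves=[10, 15, 31, 15]):
  L0: [10, 15, 31, 15]
  L1: h(10,15)=(10*31+15)%997=325 h(31,15)=(31*31+15)%997=976 -> [325, 976]
  L2: h(325,976)=(325*31+976)%997=84 -> [84]
  root=84
After append 31 (leaves=[10, 15, 31, 15, 31]):
  L0: [10, 15, 31, 15, 31]
  L1: h(10,15)=(10*31+15)%997=325 h(31,15)=(31*31+15)%997=976 h(31,31)=(31*31+31)%997=992 -> [325, 976, 992]
  L2: h(325,976)=(325*31+976)%997=84 h(992,992)=(992*31+992)%997=837 -> [84, 837]
  L3: h(84,837)=(84*31+837)%997=450 -> [450]
  root=450
After append 99 (leaves=[10, 15, 31, 15, 31, 99]):
  L0: [10, 15, 31, 15, 31, 99]
  L1: h(10,15)=(10*31+15)%997=325 h(31,15)=(31*31+15)%997=976 h(31,99)=(31*31+99)%997=63 -> [325, 976, 63]
  L2: h(325,976)=(325*31+976)%997=84 h(63,63)=(63*31+63)%997=22 -> [84, 22]
  L3: h(84,22)=(84*31+22)%997=632 -> [632]
  root=632
After append 35 (leaves=[10, 15, 31, 15, 31, 99, 35]):
  L0: [10, 15, 31, 15, 31, 99, 35]
  L1: h(10,15)=(10*31+15)%997=325 h(31,15)=(31*31+15)%997=976 h(31,99)=(31*31+99)%997=63 h(35,35)=(35*31+35)%997=123 -> [325, 976, 63, 123]
  L2: h(325,976)=(325*31+976)%997=84 h(63,123)=(63*31+123)%997=82 -> [84, 82]
  L3: h(84,82)=(84*31+82)%997=692 -> [692]
  root=692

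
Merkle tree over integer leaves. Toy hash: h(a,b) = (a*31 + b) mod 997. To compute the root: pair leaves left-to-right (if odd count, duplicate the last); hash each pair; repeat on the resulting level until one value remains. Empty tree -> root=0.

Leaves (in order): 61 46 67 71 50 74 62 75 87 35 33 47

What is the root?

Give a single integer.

Answer: 337

Derivation:
L0: [61, 46, 67, 71, 50, 74, 62, 75, 87, 35, 33, 47]
L1: h(61,46)=(61*31+46)%997=940 h(67,71)=(67*31+71)%997=154 h(50,74)=(50*31+74)%997=627 h(62,75)=(62*31+75)%997=3 h(87,35)=(87*31+35)%997=738 h(33,47)=(33*31+47)%997=73 -> [940, 154, 627, 3, 738, 73]
L2: h(940,154)=(940*31+154)%997=381 h(627,3)=(627*31+3)%997=497 h(738,73)=(738*31+73)%997=20 -> [381, 497, 20]
L3: h(381,497)=(381*31+497)%997=344 h(20,20)=(20*31+20)%997=640 -> [344, 640]
L4: h(344,640)=(344*31+640)%997=337 -> [337]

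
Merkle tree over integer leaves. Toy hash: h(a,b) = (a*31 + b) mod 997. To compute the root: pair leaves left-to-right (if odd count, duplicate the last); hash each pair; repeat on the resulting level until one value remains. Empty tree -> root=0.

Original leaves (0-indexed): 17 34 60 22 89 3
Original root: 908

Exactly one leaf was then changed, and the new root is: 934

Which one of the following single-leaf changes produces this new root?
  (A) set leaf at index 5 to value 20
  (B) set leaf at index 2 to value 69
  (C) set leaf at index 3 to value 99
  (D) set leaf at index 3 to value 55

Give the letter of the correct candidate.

Original leaves: [17, 34, 60, 22, 89, 3]
Target new root: 934
Try each candidate change and compute the resulting root:
Candidate A: set leaf[5] = 20 -> leaves = [17, 34, 60, 22, 89, 20]
  L0: [17, 34, 60, 22, 89, 20]
  L1: h(17,34)=(17*31+34)%997=561 h(60,22)=(60*31+22)%997=885 h(89,20)=(89*31+20)%997=785 -> [561, 885, 785]
  L2: h(561,885)=(561*31+885)%997=330 h(785,785)=(785*31+785)%997=195 -> [330, 195]
  L3: h(330,195)=(330*31+195)%997=455 -> [455]
  root = 455 != target 934
Candidate B: set leaf[2] = 69 -> leaves = [17, 34, 69, 22, 89, 3]
  L0: [17, 34, 69, 22, 89, 3]
  L1: h(17,34)=(17*31+34)%997=561 h(69,22)=(69*31+22)%997=167 h(89,3)=(89*31+3)%997=768 -> [561, 167, 768]
  L2: h(561,167)=(561*31+167)%997=609 h(768,768)=(768*31+768)%997=648 -> [609, 648]
  L3: h(609,648)=(609*31+648)%997=584 -> [584]
  root = 584 != target 934
Candidate C: set leaf[3] = 99 -> leaves = [17, 34, 60, 99, 89, 3]
  L0: [17, 34, 60, 99, 89, 3]
  L1: h(17,34)=(17*31+34)%997=561 h(60,99)=(60*31+99)%997=962 h(89,3)=(89*31+3)%997=768 -> [561, 962, 768]
  L2: h(561,962)=(561*31+962)%997=407 h(768,768)=(768*31+768)%997=648 -> [407, 648]
  L3: h(407,648)=(407*31+648)%997=304 -> [304]
  root = 304 != target 934
Candidate D: set leaf[3] = 55 -> leaves = [17, 34, 60, 55, 89, 3]
  L0: [17, 34, 60, 55, 89, 3]
  L1: h(17,34)=(17*31+34)%997=561 h(60,55)=(60*31+55)%997=918 h(89,3)=(89*31+3)%997=768 -> [561, 918, 768]
  L2: h(561,918)=(561*31+918)%997=363 h(768,768)=(768*31+768)%997=648 -> [363, 648]
  L3: h(363,648)=(363*31+648)%997=934 -> [934]
  root = 934 == target 934  ** MATCH **
Candidate D produces the target root.

Answer: D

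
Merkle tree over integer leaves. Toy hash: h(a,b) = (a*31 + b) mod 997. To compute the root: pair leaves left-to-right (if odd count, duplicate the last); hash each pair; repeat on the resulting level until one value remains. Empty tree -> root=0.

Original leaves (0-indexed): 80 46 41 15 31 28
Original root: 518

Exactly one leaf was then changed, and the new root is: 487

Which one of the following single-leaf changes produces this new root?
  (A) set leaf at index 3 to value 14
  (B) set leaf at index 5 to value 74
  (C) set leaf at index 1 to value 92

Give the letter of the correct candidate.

Original leaves: [80, 46, 41, 15, 31, 28]
Target new root: 487
Try each candidate change and compute the resulting root:
Candidate A: set leaf[3] = 14 -> leaves = [80, 46, 41, 14, 31, 28]
  L0: [80, 46, 41, 14, 31, 28]
  L1: h(80,46)=(80*31+46)%997=532 h(41,14)=(41*31+14)%997=288 h(31,28)=(31*31+28)%997=989 -> [532, 288, 989]
  L2: h(532,288)=(532*31+288)%997=828 h(989,989)=(989*31+989)%997=741 -> [828, 741]
  L3: h(828,741)=(828*31+741)%997=487 -> [487]
  root = 487 == target 487  ** MATCH **
Candidate B: set leaf[5] = 74 -> leaves = [80, 46, 41, 15, 31, 74]
  L0: [80, 46, 41, 15, 31, 74]
  L1: h(80,46)=(80*31+46)%997=532 h(41,15)=(41*31+15)%997=289 h(31,74)=(31*31+74)%997=38 -> [532, 289, 38]
  L2: h(532,289)=(532*31+289)%997=829 h(38,38)=(38*31+38)%997=219 -> [829, 219]
  L3: h(829,219)=(829*31+219)%997=993 -> [993]
  root = 993 != target 487
Candidate C: set leaf[1] = 92 -> leaves = [80, 92, 41, 15, 31, 28]
  L0: [80, 92, 41, 15, 31, 28]
  L1: h(80,92)=(80*31+92)%997=578 h(41,15)=(41*31+15)%997=289 h(31,28)=(31*31+28)%997=989 -> [578, 289, 989]
  L2: h(578,289)=(578*31+289)%997=261 h(989,989)=(989*31+989)%997=741 -> [261, 741]
  L3: h(261,741)=(261*31+741)%997=856 -> [856]
  root = 856 != target 487
Candidate A produces the target root.

Answer: A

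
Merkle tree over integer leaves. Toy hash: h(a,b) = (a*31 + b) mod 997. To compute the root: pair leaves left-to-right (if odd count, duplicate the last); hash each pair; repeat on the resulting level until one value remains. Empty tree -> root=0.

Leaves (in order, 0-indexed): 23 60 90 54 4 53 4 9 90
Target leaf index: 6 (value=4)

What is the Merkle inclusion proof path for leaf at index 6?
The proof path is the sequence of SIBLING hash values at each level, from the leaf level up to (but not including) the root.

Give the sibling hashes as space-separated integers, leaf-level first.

L0 (leaves): [23, 60, 90, 54, 4, 53, 4, 9, 90], target index=6
L1: h(23,60)=(23*31+60)%997=773 [pair 0] h(90,54)=(90*31+54)%997=850 [pair 1] h(4,53)=(4*31+53)%997=177 [pair 2] h(4,9)=(4*31+9)%997=133 [pair 3] h(90,90)=(90*31+90)%997=886 [pair 4] -> [773, 850, 177, 133, 886]
  Sibling for proof at L0: 9
L2: h(773,850)=(773*31+850)%997=885 [pair 0] h(177,133)=(177*31+133)%997=635 [pair 1] h(886,886)=(886*31+886)%997=436 [pair 2] -> [885, 635, 436]
  Sibling for proof at L1: 177
L3: h(885,635)=(885*31+635)%997=154 [pair 0] h(436,436)=(436*31+436)%997=991 [pair 1] -> [154, 991]
  Sibling for proof at L2: 885
L4: h(154,991)=(154*31+991)%997=780 [pair 0] -> [780]
  Sibling for proof at L3: 991
Root: 780
Proof path (sibling hashes from leaf to root): [9, 177, 885, 991]

Answer: 9 177 885 991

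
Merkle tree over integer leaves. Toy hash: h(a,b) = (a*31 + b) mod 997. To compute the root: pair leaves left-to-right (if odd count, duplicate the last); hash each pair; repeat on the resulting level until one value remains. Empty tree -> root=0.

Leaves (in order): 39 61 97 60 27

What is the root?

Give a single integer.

Answer: 236

Derivation:
L0: [39, 61, 97, 60, 27]
L1: h(39,61)=(39*31+61)%997=273 h(97,60)=(97*31+60)%997=76 h(27,27)=(27*31+27)%997=864 -> [273, 76, 864]
L2: h(273,76)=(273*31+76)%997=563 h(864,864)=(864*31+864)%997=729 -> [563, 729]
L3: h(563,729)=(563*31+729)%997=236 -> [236]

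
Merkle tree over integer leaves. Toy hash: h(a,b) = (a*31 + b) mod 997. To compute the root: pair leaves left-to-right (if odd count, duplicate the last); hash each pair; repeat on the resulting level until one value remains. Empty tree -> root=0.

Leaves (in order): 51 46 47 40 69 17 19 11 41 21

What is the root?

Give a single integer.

L0: [51, 46, 47, 40, 69, 17, 19, 11, 41, 21]
L1: h(51,46)=(51*31+46)%997=630 h(47,40)=(47*31+40)%997=500 h(69,17)=(69*31+17)%997=162 h(19,11)=(19*31+11)%997=600 h(41,21)=(41*31+21)%997=295 -> [630, 500, 162, 600, 295]
L2: h(630,500)=(630*31+500)%997=90 h(162,600)=(162*31+600)%997=637 h(295,295)=(295*31+295)%997=467 -> [90, 637, 467]
L3: h(90,637)=(90*31+637)%997=436 h(467,467)=(467*31+467)%997=986 -> [436, 986]
L4: h(436,986)=(436*31+986)%997=544 -> [544]

Answer: 544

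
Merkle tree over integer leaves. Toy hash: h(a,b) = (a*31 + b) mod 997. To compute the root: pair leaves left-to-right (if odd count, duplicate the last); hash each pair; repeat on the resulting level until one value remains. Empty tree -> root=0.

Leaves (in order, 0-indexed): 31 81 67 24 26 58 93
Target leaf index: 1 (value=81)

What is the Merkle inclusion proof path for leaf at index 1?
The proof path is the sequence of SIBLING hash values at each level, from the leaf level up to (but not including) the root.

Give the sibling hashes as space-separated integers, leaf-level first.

L0 (leaves): [31, 81, 67, 24, 26, 58, 93], target index=1
L1: h(31,81)=(31*31+81)%997=45 [pair 0] h(67,24)=(67*31+24)%997=107 [pair 1] h(26,58)=(26*31+58)%997=864 [pair 2] h(93,93)=(93*31+93)%997=982 [pair 3] -> [45, 107, 864, 982]
  Sibling for proof at L0: 31
L2: h(45,107)=(45*31+107)%997=505 [pair 0] h(864,982)=(864*31+982)%997=847 [pair 1] -> [505, 847]
  Sibling for proof at L1: 107
L3: h(505,847)=(505*31+847)%997=550 [pair 0] -> [550]
  Sibling for proof at L2: 847
Root: 550
Proof path (sibling hashes from leaf to root): [31, 107, 847]

Answer: 31 107 847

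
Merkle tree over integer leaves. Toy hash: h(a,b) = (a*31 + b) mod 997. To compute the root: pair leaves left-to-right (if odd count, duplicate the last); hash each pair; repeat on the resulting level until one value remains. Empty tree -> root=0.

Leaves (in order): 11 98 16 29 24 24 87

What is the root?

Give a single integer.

Answer: 144

Derivation:
L0: [11, 98, 16, 29, 24, 24, 87]
L1: h(11,98)=(11*31+98)%997=439 h(16,29)=(16*31+29)%997=525 h(24,24)=(24*31+24)%997=768 h(87,87)=(87*31+87)%997=790 -> [439, 525, 768, 790]
L2: h(439,525)=(439*31+525)%997=176 h(768,790)=(768*31+790)%997=670 -> [176, 670]
L3: h(176,670)=(176*31+670)%997=144 -> [144]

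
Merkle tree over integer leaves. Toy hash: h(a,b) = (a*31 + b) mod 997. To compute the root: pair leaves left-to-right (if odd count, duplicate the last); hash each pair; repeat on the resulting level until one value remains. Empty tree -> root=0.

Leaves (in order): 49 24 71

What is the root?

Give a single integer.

L0: [49, 24, 71]
L1: h(49,24)=(49*31+24)%997=546 h(71,71)=(71*31+71)%997=278 -> [546, 278]
L2: h(546,278)=(546*31+278)%997=255 -> [255]

Answer: 255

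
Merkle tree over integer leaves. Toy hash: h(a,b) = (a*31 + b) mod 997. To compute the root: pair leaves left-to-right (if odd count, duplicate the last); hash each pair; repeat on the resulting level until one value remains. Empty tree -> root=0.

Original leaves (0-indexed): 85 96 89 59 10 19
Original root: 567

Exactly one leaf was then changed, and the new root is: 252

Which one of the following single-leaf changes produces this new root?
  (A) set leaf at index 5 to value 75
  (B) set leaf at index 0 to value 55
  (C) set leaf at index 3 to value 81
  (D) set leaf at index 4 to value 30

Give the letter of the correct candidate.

Original leaves: [85, 96, 89, 59, 10, 19]
Target new root: 252
Try each candidate change and compute the resulting root:
Candidate A: set leaf[5] = 75 -> leaves = [85, 96, 89, 59, 10, 75]
  L0: [85, 96, 89, 59, 10, 75]
  L1: h(85,96)=(85*31+96)%997=737 h(89,59)=(89*31+59)%997=824 h(10,75)=(10*31+75)%997=385 -> [737, 824, 385]
  L2: h(737,824)=(737*31+824)%997=740 h(385,385)=(385*31+385)%997=356 -> [740, 356]
  L3: h(740,356)=(740*31+356)%997=365 -> [365]
  root = 365 != target 252
Candidate B: set leaf[0] = 55 -> leaves = [55, 96, 89, 59, 10, 19]
  L0: [55, 96, 89, 59, 10, 19]
  L1: h(55,96)=(55*31+96)%997=804 h(89,59)=(89*31+59)%997=824 h(10,19)=(10*31+19)%997=329 -> [804, 824, 329]
  L2: h(804,824)=(804*31+824)%997=823 h(329,329)=(329*31+329)%997=558 -> [823, 558]
  L3: h(823,558)=(823*31+558)%997=149 -> [149]
  root = 149 != target 252
Candidate C: set leaf[3] = 81 -> leaves = [85, 96, 89, 81, 10, 19]
  L0: [85, 96, 89, 81, 10, 19]
  L1: h(85,96)=(85*31+96)%997=737 h(89,81)=(89*31+81)%997=846 h(10,19)=(10*31+19)%997=329 -> [737, 846, 329]
  L2: h(737,846)=(737*31+846)%997=762 h(329,329)=(329*31+329)%997=558 -> [762, 558]
  L3: h(762,558)=(762*31+558)%997=252 -> [252]
  root = 252 == target 252  ** MATCH **
Candidate D: set leaf[4] = 30 -> leaves = [85, 96, 89, 59, 30, 19]
  L0: [85, 96, 89, 59, 30, 19]
  L1: h(85,96)=(85*31+96)%997=737 h(89,59)=(89*31+59)%997=824 h(30,19)=(30*31+19)%997=949 -> [737, 824, 949]
  L2: h(737,824)=(737*31+824)%997=740 h(949,949)=(949*31+949)%997=458 -> [740, 458]
  L3: h(740,458)=(740*31+458)%997=467 -> [467]
  root = 467 != target 252
Candidate C produces the target root.

Answer: C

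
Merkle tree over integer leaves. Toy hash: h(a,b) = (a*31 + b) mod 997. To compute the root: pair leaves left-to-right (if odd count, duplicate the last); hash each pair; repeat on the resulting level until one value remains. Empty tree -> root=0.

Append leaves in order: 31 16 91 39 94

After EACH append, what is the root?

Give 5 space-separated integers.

Answer: 31 977 298 246 194

Derivation:
After append 31 (leaves=[31]):
  L0: [31]
  root=31
After append 16 (leaves=[31, 16]):
  L0: [31, 16]
  L1: h(31,16)=(31*31+16)%997=977 -> [977]
  root=977
After append 91 (leaves=[31, 16, 91]):
  L0: [31, 16, 91]
  L1: h(31,16)=(31*31+16)%997=977 h(91,91)=(91*31+91)%997=918 -> [977, 918]
  L2: h(977,918)=(977*31+918)%997=298 -> [298]
  root=298
After append 39 (leaves=[31, 16, 91, 39]):
  L0: [31, 16, 91, 39]
  L1: h(31,16)=(31*31+16)%997=977 h(91,39)=(91*31+39)%997=866 -> [977, 866]
  L2: h(977,866)=(977*31+866)%997=246 -> [246]
  root=246
After append 94 (leaves=[31, 16, 91, 39, 94]):
  L0: [31, 16, 91, 39, 94]
  L1: h(31,16)=(31*31+16)%997=977 h(91,39)=(91*31+39)%997=866 h(94,94)=(94*31+94)%997=17 -> [977, 866, 17]
  L2: h(977,866)=(977*31+866)%997=246 h(17,17)=(17*31+17)%997=544 -> [246, 544]
  L3: h(246,544)=(246*31+544)%997=194 -> [194]
  root=194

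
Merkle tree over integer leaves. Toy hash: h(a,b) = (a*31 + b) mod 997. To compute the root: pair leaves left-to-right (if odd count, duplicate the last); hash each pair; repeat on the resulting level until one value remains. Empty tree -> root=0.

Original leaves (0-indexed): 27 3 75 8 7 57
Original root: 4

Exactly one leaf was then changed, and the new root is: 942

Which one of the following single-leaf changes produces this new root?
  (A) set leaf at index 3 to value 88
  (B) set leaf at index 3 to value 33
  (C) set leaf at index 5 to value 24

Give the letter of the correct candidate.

Answer: C

Derivation:
Original leaves: [27, 3, 75, 8, 7, 57]
Target new root: 942
Try each candidate change and compute the resulting root:
Candidate A: set leaf[3] = 88 -> leaves = [27, 3, 75, 88, 7, 57]
  L0: [27, 3, 75, 88, 7, 57]
  L1: h(27,3)=(27*31+3)%997=840 h(75,88)=(75*31+88)%997=419 h(7,57)=(7*31+57)%997=274 -> [840, 419, 274]
  L2: h(840,419)=(840*31+419)%997=537 h(274,274)=(274*31+274)%997=792 -> [537, 792]
  L3: h(537,792)=(537*31+792)%997=490 -> [490]
  root = 490 != target 942
Candidate B: set leaf[3] = 33 -> leaves = [27, 3, 75, 33, 7, 57]
  L0: [27, 3, 75, 33, 7, 57]
  L1: h(27,3)=(27*31+3)%997=840 h(75,33)=(75*31+33)%997=364 h(7,57)=(7*31+57)%997=274 -> [840, 364, 274]
  L2: h(840,364)=(840*31+364)%997=482 h(274,274)=(274*31+274)%997=792 -> [482, 792]
  L3: h(482,792)=(482*31+792)%997=779 -> [779]
  root = 779 != target 942
Candidate C: set leaf[5] = 24 -> leaves = [27, 3, 75, 8, 7, 24]
  L0: [27, 3, 75, 8, 7, 24]
  L1: h(27,3)=(27*31+3)%997=840 h(75,8)=(75*31+8)%997=339 h(7,24)=(7*31+24)%997=241 -> [840, 339, 241]
  L2: h(840,339)=(840*31+339)%997=457 h(241,241)=(241*31+241)%997=733 -> [457, 733]
  L3: h(457,733)=(457*31+733)%997=942 -> [942]
  root = 942 == target 942  ** MATCH **
Candidate C produces the target root.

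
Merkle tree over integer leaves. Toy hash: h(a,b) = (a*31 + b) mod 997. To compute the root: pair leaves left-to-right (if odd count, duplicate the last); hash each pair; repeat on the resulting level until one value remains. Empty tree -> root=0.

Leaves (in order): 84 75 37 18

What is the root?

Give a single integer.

Answer: 466

Derivation:
L0: [84, 75, 37, 18]
L1: h(84,75)=(84*31+75)%997=685 h(37,18)=(37*31+18)%997=168 -> [685, 168]
L2: h(685,168)=(685*31+168)%997=466 -> [466]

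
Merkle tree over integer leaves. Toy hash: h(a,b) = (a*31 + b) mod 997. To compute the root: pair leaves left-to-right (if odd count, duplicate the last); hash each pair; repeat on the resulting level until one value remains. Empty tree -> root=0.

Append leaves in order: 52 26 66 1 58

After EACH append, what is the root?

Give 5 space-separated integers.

After append 52 (leaves=[52]):
  L0: [52]
  root=52
After append 26 (leaves=[52, 26]):
  L0: [52, 26]
  L1: h(52,26)=(52*31+26)%997=641 -> [641]
  root=641
After append 66 (leaves=[52, 26, 66]):
  L0: [52, 26, 66]
  L1: h(52,26)=(52*31+26)%997=641 h(66,66)=(66*31+66)%997=118 -> [641, 118]
  L2: h(641,118)=(641*31+118)%997=49 -> [49]
  root=49
After append 1 (leaves=[52, 26, 66, 1]):
  L0: [52, 26, 66, 1]
  L1: h(52,26)=(52*31+26)%997=641 h(66,1)=(66*31+1)%997=53 -> [641, 53]
  L2: h(641,53)=(641*31+53)%997=981 -> [981]
  root=981
After append 58 (leaves=[52, 26, 66, 1, 58]):
  L0: [52, 26, 66, 1, 58]
  L1: h(52,26)=(52*31+26)%997=641 h(66,1)=(66*31+1)%997=53 h(58,58)=(58*31+58)%997=859 -> [641, 53, 859]
  L2: h(641,53)=(641*31+53)%997=981 h(859,859)=(859*31+859)%997=569 -> [981, 569]
  L3: h(981,569)=(981*31+569)%997=73 -> [73]
  root=73

Answer: 52 641 49 981 73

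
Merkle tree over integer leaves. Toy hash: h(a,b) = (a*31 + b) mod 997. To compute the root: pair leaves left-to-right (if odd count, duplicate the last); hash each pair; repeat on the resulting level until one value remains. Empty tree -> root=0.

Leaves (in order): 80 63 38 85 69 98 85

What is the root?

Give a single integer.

Answer: 729

Derivation:
L0: [80, 63, 38, 85, 69, 98, 85]
L1: h(80,63)=(80*31+63)%997=549 h(38,85)=(38*31+85)%997=266 h(69,98)=(69*31+98)%997=243 h(85,85)=(85*31+85)%997=726 -> [549, 266, 243, 726]
L2: h(549,266)=(549*31+266)%997=336 h(243,726)=(243*31+726)%997=283 -> [336, 283]
L3: h(336,283)=(336*31+283)%997=729 -> [729]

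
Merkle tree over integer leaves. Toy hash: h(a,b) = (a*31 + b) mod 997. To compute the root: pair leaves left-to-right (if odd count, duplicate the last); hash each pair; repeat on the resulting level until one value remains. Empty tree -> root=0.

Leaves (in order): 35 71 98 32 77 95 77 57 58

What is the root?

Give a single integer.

Answer: 801

Derivation:
L0: [35, 71, 98, 32, 77, 95, 77, 57, 58]
L1: h(35,71)=(35*31+71)%997=159 h(98,32)=(98*31+32)%997=79 h(77,95)=(77*31+95)%997=488 h(77,57)=(77*31+57)%997=450 h(58,58)=(58*31+58)%997=859 -> [159, 79, 488, 450, 859]
L2: h(159,79)=(159*31+79)%997=23 h(488,450)=(488*31+450)%997=623 h(859,859)=(859*31+859)%997=569 -> [23, 623, 569]
L3: h(23,623)=(23*31+623)%997=339 h(569,569)=(569*31+569)%997=262 -> [339, 262]
L4: h(339,262)=(339*31+262)%997=801 -> [801]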